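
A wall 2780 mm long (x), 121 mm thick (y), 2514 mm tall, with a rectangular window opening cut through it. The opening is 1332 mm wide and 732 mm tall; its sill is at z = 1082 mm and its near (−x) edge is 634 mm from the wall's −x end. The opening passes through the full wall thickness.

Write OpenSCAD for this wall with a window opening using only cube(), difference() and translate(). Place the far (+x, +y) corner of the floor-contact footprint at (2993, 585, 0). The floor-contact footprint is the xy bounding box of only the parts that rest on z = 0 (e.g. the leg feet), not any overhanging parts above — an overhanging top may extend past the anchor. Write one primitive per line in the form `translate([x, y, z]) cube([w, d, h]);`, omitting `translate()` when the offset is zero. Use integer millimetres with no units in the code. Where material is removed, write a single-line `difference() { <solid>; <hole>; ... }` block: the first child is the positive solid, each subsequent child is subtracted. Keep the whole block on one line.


difference() { translate([213, 464, 0]) cube([2780, 121, 2514]); translate([847, 464, 1082]) cube([1332, 121, 732]); }


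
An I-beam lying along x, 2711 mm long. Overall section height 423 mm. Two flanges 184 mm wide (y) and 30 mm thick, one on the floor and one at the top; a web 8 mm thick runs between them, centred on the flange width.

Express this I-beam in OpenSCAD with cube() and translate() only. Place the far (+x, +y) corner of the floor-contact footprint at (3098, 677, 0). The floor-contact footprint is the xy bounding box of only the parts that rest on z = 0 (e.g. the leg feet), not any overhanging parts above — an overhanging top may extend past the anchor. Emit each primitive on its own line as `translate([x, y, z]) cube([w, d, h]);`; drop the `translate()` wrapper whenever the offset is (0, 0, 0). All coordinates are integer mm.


translate([387, 493, 0]) cube([2711, 184, 30]);
translate([387, 581, 30]) cube([2711, 8, 363]);
translate([387, 493, 393]) cube([2711, 184, 30]);


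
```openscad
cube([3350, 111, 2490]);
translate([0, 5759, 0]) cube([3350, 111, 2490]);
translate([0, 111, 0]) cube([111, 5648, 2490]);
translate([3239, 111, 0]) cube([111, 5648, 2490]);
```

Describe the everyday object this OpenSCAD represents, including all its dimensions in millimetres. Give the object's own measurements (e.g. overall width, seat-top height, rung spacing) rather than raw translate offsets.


The wall frame of a small rectangular building: four walls, each 2490 mm tall and 111 mm thick, enclosing a footprint 3350 mm (x) by 5870 mm (y) outside-to-outside, with no floor or roof. The front and back walls (the −y and +y sides) span the full width; the two side walls fit between them.


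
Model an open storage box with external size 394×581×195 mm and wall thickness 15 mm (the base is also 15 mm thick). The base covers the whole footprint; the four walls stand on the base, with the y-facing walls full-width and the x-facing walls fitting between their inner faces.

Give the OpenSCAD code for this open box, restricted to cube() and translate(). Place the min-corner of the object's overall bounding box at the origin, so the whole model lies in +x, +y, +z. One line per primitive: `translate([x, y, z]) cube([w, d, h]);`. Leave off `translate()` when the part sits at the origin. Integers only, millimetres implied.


cube([394, 581, 15]);
translate([0, 0, 15]) cube([394, 15, 180]);
translate([0, 566, 15]) cube([394, 15, 180]);
translate([0, 15, 15]) cube([15, 551, 180]);
translate([379, 15, 15]) cube([15, 551, 180]);


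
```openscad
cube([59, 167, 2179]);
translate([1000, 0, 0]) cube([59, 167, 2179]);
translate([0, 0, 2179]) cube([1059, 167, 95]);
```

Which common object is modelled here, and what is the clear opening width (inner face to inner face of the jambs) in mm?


A door frame. The clear opening width is 941 mm.

Two 2179 mm tall posts with a header on top — a door frame. The left jamb is 59 mm wide at x = 0; the right jamb starts at x = 1000. The clear opening is 1000 − 59 = 941 mm.


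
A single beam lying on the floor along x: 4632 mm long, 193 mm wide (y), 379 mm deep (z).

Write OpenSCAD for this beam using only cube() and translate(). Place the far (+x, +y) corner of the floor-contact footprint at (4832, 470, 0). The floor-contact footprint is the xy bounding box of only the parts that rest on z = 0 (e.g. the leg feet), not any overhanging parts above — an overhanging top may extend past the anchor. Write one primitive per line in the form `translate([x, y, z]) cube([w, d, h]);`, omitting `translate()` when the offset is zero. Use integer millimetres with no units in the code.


translate([200, 277, 0]) cube([4632, 193, 379]);


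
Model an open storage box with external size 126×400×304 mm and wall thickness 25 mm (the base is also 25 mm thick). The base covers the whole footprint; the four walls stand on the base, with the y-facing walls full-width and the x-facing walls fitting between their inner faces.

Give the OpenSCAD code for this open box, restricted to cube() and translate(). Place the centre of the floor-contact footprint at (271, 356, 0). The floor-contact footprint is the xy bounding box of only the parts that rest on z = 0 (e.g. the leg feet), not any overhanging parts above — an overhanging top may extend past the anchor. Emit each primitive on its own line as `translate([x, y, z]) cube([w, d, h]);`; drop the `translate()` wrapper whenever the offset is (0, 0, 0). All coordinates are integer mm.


translate([208, 156, 0]) cube([126, 400, 25]);
translate([208, 156, 25]) cube([126, 25, 279]);
translate([208, 531, 25]) cube([126, 25, 279]);
translate([208, 181, 25]) cube([25, 350, 279]);
translate([309, 181, 25]) cube([25, 350, 279]);


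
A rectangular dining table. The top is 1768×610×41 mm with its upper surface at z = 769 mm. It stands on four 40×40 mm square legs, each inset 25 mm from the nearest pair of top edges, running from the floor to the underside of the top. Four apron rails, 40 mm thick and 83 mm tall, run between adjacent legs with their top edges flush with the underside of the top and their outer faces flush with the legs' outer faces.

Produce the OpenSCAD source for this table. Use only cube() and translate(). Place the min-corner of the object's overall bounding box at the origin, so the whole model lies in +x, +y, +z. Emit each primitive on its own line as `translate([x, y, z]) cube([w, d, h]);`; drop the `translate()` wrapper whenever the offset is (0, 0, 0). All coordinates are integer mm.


// leg_h = 769 - 41 = 728
// apron z = 728 - 83 = 645
translate([0, 0, 728]) cube([1768, 610, 41]);
translate([25, 25, 0]) cube([40, 40, 728]);
translate([1703, 25, 0]) cube([40, 40, 728]);
translate([25, 545, 0]) cube([40, 40, 728]);
translate([1703, 545, 0]) cube([40, 40, 728]);
translate([65, 25, 645]) cube([1638, 40, 83]);
translate([65, 545, 645]) cube([1638, 40, 83]);
translate([25, 65, 645]) cube([40, 480, 83]);
translate([1703, 65, 645]) cube([40, 480, 83]);


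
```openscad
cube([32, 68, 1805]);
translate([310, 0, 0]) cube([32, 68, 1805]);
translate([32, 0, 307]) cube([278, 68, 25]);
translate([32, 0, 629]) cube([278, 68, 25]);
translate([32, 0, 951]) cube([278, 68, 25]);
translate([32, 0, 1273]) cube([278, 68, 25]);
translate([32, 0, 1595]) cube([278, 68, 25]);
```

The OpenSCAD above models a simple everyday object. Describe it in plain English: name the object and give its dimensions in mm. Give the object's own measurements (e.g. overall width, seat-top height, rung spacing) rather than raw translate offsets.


A straight ladder. Two 32×68 mm vertical rails, 1805 mm tall, stand 342 mm apart (outside-to-outside) with their front faces coplanar on the −y side. 5 rungs, each 68 mm deep and 25 mm tall, span between the inner faces of the rails, front faces flush with the rails. The lowest rung's underside is at z = 307 mm and rungs are spaced 322 mm apart (underside to underside).


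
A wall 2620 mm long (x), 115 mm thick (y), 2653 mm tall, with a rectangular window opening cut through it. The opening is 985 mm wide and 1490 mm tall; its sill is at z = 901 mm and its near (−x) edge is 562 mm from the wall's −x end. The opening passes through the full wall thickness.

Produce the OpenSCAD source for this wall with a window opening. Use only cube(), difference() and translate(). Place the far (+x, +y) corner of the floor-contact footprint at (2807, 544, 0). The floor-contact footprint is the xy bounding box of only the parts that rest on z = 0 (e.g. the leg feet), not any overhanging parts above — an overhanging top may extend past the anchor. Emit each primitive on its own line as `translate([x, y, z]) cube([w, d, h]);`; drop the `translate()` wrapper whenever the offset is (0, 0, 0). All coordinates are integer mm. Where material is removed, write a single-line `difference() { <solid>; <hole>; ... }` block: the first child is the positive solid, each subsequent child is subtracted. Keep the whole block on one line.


difference() { translate([187, 429, 0]) cube([2620, 115, 2653]); translate([749, 429, 901]) cube([985, 115, 1490]); }


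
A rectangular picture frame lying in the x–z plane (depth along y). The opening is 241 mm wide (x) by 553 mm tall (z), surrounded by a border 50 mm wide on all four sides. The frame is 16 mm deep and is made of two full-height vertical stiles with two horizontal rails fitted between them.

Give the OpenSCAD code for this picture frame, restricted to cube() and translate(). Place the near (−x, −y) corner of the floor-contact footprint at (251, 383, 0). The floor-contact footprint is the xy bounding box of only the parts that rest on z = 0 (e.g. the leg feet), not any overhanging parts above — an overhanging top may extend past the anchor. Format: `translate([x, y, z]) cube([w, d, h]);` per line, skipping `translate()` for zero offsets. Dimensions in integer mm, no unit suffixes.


translate([251, 383, 0]) cube([50, 16, 653]);
translate([542, 383, 0]) cube([50, 16, 653]);
translate([301, 383, 0]) cube([241, 16, 50]);
translate([301, 383, 603]) cube([241, 16, 50]);


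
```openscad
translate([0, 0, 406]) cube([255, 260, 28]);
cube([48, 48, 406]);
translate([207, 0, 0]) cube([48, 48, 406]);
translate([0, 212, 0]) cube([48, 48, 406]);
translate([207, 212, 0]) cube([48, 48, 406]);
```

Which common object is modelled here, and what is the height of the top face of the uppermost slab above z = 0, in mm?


A stool. The seat height is 434 mm.

A 255×260×28 slab at z = 406 on four corner posts — a stool. The seat top is 406 + 28 = 434 mm.


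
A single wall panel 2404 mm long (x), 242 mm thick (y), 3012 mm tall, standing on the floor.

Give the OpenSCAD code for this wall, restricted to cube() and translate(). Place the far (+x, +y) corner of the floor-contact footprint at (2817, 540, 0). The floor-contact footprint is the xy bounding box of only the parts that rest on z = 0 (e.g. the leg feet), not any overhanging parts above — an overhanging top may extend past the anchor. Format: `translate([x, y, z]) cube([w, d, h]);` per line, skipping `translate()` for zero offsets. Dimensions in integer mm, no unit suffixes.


translate([413, 298, 0]) cube([2404, 242, 3012]);


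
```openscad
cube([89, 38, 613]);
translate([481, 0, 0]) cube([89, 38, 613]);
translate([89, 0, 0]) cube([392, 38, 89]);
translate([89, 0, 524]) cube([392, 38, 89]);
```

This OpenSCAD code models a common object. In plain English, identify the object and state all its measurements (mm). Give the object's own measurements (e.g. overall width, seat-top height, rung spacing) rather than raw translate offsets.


A rectangular picture frame lying in the x–z plane (depth along y). The opening is 392 mm wide (x) by 435 mm tall (z), surrounded by a border 89 mm wide on all four sides. The frame is 38 mm deep and is made of two full-height vertical stiles with two horizontal rails fitted between them.


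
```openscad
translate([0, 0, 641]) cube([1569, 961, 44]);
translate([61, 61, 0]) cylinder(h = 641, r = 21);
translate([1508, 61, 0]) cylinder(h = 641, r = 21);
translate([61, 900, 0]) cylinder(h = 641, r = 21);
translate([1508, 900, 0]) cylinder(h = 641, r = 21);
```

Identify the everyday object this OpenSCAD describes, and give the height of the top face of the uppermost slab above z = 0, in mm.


A table. The table height is 685 mm.

A 1569×961×44 slab sits at z = 641 on four Ø42 mm round legs — a table. The top surface is at 641 + 44 = 685 mm.


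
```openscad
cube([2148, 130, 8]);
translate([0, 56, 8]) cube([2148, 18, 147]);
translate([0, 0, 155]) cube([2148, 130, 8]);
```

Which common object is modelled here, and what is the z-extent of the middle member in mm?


An I-beam. The web height is 147 mm.

Two wide flanges with a thin centred web — an I-beam. Overall 163 mm minus two 8 mm flanges gives a web of 163 − 2·8 = 147 mm.


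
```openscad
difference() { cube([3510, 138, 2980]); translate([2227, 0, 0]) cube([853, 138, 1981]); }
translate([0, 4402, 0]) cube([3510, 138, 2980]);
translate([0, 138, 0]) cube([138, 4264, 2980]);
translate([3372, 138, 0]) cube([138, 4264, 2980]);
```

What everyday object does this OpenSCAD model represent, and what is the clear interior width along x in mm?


A single room. The interior width is 3234 mm.

Four walls enclosing a rectangle with a door in the front wall — a room. Outside width 3510 minus two 138 mm walls gives 3234 mm.


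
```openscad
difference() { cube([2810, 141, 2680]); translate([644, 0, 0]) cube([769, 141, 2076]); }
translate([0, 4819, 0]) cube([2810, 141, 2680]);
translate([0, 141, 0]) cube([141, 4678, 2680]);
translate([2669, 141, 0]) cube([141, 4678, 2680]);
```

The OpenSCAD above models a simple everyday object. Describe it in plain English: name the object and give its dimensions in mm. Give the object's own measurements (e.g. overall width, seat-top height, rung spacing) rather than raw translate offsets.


A single room: four walls, each 2680 mm tall and 141 mm thick, enclosing an outside footprint 2810×4960 mm (x × y), no floor or roof. The front and back walls (−y and +y sides) run the full x-width; the side walls fit between their inner faces. A door opening 769 mm wide and 2076 mm tall is cut through the front wall from the floor up, its −x edge 644 mm from the wall's −x end.


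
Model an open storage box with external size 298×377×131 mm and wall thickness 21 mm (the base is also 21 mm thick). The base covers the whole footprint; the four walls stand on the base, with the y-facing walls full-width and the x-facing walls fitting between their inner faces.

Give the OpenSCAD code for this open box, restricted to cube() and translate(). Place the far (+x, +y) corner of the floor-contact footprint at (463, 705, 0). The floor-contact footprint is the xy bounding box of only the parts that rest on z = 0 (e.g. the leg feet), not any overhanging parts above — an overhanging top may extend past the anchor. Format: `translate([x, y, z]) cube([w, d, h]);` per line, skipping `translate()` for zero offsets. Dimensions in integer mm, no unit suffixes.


translate([165, 328, 0]) cube([298, 377, 21]);
translate([165, 328, 21]) cube([298, 21, 110]);
translate([165, 684, 21]) cube([298, 21, 110]);
translate([165, 349, 21]) cube([21, 335, 110]);
translate([442, 349, 21]) cube([21, 335, 110]);


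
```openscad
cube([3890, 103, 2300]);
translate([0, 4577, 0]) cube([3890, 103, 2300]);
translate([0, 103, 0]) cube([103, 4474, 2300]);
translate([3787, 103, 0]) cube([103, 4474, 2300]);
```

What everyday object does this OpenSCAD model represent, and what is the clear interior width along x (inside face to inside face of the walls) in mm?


A house (or room) frame. The interior width is 3684 mm.

Four 2300 mm walls enclosing a rectangle with no floor or roof — a room or house frame. Outside width is 3890 mm and wall thickness is 103 mm, so the interior width is 3890 − 2 × 103 = 3684 mm.


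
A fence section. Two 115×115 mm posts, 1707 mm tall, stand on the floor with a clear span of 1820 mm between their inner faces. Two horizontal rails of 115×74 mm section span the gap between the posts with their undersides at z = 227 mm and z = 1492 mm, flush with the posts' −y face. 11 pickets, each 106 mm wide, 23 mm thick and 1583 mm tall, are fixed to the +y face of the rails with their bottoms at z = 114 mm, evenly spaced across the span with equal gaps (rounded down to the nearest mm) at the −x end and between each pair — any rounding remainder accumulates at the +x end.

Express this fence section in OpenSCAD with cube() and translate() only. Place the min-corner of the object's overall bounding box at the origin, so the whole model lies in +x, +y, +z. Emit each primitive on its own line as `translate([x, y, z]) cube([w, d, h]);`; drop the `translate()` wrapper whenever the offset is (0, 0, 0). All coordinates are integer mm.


cube([115, 115, 1707]);
translate([1935, 0, 0]) cube([115, 115, 1707]);
translate([115, 0, 227]) cube([1820, 115, 74]);
translate([115, 0, 1492]) cube([1820, 115, 74]);
translate([169, 115, 114]) cube([106, 23, 1583]);
translate([329, 115, 114]) cube([106, 23, 1583]);
translate([489, 115, 114]) cube([106, 23, 1583]);
translate([649, 115, 114]) cube([106, 23, 1583]);
translate([809, 115, 114]) cube([106, 23, 1583]);
translate([969, 115, 114]) cube([106, 23, 1583]);
translate([1129, 115, 114]) cube([106, 23, 1583]);
translate([1289, 115, 114]) cube([106, 23, 1583]);
translate([1449, 115, 114]) cube([106, 23, 1583]);
translate([1609, 115, 114]) cube([106, 23, 1583]);
translate([1769, 115, 114]) cube([106, 23, 1583]);


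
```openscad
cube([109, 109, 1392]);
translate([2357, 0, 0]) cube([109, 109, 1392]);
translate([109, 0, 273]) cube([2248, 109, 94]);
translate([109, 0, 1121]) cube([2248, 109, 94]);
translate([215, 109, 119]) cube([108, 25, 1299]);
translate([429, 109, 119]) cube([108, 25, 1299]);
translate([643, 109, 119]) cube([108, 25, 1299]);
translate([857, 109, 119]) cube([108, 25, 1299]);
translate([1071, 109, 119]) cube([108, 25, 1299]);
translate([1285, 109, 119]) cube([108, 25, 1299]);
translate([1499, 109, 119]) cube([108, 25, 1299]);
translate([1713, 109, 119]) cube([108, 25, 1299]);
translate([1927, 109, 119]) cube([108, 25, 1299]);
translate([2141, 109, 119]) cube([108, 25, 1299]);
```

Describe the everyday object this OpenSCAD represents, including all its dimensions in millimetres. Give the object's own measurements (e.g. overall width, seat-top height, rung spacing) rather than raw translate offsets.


A fence section. Two 109×109 mm posts, 1392 mm tall, stand on the floor with a clear span of 2248 mm between their inner faces. Two horizontal rails of 109×94 mm section span the gap between the posts with their undersides at z = 273 mm and z = 1121 mm, flush with the posts' −y face. 10 pickets, each 108 mm wide, 25 mm thick and 1299 mm tall, are fixed to the +y face of the rails with their bottoms at z = 119 mm, spaced across the span with a 106 mm gap after the −x post and between neighbouring pickets, with 108 mm left before the +x post.


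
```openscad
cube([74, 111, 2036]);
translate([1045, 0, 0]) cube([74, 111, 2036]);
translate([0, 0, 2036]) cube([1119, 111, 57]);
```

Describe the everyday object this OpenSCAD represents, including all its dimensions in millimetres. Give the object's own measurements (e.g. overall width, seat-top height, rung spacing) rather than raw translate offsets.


A door frame. The clear opening is 971 mm wide and 2036 mm high. Two 74 mm wide jambs, 111 mm deep, stand either side of the opening from the floor to the top of the opening. A 57 mm thick head sits across the top of both jambs, spanning the full outside width of the frame.


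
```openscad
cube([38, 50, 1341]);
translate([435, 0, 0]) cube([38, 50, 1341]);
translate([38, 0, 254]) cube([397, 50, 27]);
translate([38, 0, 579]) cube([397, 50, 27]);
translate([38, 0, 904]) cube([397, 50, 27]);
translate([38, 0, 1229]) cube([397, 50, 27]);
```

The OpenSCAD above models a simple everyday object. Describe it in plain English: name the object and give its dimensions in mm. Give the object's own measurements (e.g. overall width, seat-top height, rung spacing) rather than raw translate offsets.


A straight ladder. Two 38×50 mm vertical rails, 1341 mm tall, stand 473 mm apart (outside-to-outside) with their front faces coplanar on the −y side. 4 rungs, each 50 mm deep and 27 mm tall, span between the inner faces of the rails, front faces flush with the rails. The lowest rung's underside is at z = 254 mm and rungs are spaced 325 mm apart (underside to underside).


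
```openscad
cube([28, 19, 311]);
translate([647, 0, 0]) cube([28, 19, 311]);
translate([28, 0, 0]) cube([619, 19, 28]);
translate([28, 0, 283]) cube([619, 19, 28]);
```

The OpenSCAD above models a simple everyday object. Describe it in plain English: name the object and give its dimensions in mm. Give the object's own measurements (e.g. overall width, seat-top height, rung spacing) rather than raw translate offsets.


A rectangular picture frame lying in the x–z plane (depth along y). The opening is 619 mm wide (x) by 255 mm tall (z), surrounded by a border 28 mm wide on all four sides. The frame is 19 mm deep and is made of two full-height vertical stiles with two horizontal rails fitted between them.


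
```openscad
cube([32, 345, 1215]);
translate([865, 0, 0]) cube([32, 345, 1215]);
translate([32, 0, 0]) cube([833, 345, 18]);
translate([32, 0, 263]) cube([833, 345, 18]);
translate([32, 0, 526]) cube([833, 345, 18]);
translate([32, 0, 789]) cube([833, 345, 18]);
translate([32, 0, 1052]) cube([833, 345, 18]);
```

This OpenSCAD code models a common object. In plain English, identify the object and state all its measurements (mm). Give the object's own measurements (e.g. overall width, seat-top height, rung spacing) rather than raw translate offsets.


An open bookshelf. Two side panels, each 32 mm thick, 345 mm deep and 1215 mm tall, stand 897 mm apart (outside-to-outside). Between them sit 5 shelves, each 18 mm thick and 345 mm deep, spanning the full gap between the sides. The bottom shelf rests on the floor (its underside at z = 0) and the clear gap between one shelf's top and the next shelf's underside is 245 mm.


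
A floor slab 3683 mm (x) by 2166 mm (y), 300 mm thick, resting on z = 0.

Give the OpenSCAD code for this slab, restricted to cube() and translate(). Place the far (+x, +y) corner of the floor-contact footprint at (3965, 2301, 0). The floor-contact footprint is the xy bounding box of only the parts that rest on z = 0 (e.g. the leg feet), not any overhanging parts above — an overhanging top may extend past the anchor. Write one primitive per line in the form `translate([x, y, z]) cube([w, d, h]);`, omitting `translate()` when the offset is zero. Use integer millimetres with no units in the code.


translate([282, 135, 0]) cube([3683, 2166, 300]);


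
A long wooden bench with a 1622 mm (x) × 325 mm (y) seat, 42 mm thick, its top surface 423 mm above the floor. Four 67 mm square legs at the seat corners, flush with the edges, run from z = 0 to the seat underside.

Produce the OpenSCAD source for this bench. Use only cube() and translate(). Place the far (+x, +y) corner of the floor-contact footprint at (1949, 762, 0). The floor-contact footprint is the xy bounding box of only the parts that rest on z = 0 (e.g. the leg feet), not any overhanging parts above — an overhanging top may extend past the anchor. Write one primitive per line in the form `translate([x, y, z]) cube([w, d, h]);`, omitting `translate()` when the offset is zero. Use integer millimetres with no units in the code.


// leg_h = 423 − 42 = 381
translate([327, 437, 381]) cube([1622, 325, 42]);
translate([327, 437, 0]) cube([67, 67, 381]);
translate([327, 695, 0]) cube([67, 67, 381]);
translate([1882, 437, 0]) cube([67, 67, 381]);
translate([1882, 695, 0]) cube([67, 67, 381]);


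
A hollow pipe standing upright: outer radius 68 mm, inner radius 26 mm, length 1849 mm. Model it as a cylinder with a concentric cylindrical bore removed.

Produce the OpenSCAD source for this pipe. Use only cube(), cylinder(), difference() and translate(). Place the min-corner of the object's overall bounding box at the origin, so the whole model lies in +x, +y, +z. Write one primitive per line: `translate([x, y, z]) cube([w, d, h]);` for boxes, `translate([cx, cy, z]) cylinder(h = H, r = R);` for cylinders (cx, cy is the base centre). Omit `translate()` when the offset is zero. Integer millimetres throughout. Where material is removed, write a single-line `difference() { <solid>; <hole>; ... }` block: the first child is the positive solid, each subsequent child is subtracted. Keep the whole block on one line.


difference() { translate([68, 68, 0]) cylinder(h = 1849, r = 68); translate([68, 68, 0]) cylinder(h = 1849, r = 26); }


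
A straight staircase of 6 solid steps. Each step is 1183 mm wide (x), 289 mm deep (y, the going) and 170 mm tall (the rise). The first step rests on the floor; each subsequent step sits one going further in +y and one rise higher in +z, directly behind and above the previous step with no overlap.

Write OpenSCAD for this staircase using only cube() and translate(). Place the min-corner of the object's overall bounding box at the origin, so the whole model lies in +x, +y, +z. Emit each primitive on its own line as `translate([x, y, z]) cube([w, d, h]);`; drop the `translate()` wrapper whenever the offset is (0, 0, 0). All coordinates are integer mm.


cube([1183, 289, 170]);
translate([0, 289, 170]) cube([1183, 289, 170]);
translate([0, 578, 340]) cube([1183, 289, 170]);
translate([0, 867, 510]) cube([1183, 289, 170]);
translate([0, 1156, 680]) cube([1183, 289, 170]);
translate([0, 1445, 850]) cube([1183, 289, 170]);


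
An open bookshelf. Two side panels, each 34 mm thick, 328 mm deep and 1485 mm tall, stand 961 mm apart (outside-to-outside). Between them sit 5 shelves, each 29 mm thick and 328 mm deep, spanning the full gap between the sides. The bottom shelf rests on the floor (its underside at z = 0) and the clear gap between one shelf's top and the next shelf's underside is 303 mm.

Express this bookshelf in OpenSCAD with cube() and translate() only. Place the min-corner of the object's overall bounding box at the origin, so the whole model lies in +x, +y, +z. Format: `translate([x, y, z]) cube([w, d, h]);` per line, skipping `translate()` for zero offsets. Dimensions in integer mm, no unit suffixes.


cube([34, 328, 1485]);
translate([927, 0, 0]) cube([34, 328, 1485]);
translate([34, 0, 0]) cube([893, 328, 29]);
translate([34, 0, 332]) cube([893, 328, 29]);
translate([34, 0, 664]) cube([893, 328, 29]);
translate([34, 0, 996]) cube([893, 328, 29]);
translate([34, 0, 1328]) cube([893, 328, 29]);


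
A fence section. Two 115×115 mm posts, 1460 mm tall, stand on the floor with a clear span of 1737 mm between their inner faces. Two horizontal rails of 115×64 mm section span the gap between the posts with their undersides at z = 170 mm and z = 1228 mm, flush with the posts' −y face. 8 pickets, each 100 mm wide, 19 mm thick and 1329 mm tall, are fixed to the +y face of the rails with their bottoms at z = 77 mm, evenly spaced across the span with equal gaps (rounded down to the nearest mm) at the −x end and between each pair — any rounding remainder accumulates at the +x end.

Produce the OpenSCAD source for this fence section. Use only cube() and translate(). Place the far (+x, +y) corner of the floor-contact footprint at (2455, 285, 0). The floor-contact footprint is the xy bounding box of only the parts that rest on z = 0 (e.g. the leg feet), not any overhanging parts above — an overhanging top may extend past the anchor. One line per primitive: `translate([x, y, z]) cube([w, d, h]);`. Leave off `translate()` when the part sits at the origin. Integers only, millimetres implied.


translate([488, 170, 0]) cube([115, 115, 1460]);
translate([2340, 170, 0]) cube([115, 115, 1460]);
translate([603, 170, 170]) cube([1737, 115, 64]);
translate([603, 170, 1228]) cube([1737, 115, 64]);
translate([707, 285, 77]) cube([100, 19, 1329]);
translate([911, 285, 77]) cube([100, 19, 1329]);
translate([1115, 285, 77]) cube([100, 19, 1329]);
translate([1319, 285, 77]) cube([100, 19, 1329]);
translate([1523, 285, 77]) cube([100, 19, 1329]);
translate([1727, 285, 77]) cube([100, 19, 1329]);
translate([1931, 285, 77]) cube([100, 19, 1329]);
translate([2135, 285, 77]) cube([100, 19, 1329]);


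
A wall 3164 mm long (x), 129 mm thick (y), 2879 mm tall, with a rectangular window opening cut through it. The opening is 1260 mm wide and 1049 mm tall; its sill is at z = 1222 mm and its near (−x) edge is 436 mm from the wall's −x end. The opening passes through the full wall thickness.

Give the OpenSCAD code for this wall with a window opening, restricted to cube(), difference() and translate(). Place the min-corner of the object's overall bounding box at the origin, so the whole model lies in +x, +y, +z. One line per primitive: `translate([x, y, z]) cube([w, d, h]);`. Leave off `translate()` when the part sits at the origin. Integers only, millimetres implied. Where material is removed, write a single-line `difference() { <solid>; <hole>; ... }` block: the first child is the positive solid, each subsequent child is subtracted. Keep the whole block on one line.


difference() { cube([3164, 129, 2879]); translate([436, 0, 1222]) cube([1260, 129, 1049]); }


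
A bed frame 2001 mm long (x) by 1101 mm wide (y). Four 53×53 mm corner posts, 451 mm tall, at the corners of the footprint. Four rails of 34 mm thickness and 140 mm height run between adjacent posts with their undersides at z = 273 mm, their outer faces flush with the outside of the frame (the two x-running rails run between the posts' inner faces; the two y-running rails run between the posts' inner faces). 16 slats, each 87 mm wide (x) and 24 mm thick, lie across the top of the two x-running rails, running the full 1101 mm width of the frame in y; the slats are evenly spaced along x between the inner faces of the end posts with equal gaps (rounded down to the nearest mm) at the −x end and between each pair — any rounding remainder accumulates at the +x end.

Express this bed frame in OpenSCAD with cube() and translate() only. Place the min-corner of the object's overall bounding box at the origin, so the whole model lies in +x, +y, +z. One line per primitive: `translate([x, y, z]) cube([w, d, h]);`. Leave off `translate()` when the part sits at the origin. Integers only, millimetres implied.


// slat z = rail_z + rail_h = 273 + 140 = 413
// slat gap = ⌊(1895 − 16·87) / 17⌋ = 29
cube([53, 53, 451]);
translate([0, 1048, 0]) cube([53, 53, 451]);
translate([1948, 0, 0]) cube([53, 53, 451]);
translate([1948, 1048, 0]) cube([53, 53, 451]);
translate([53, 0, 273]) cube([1895, 34, 140]);
translate([53, 1067, 273]) cube([1895, 34, 140]);
translate([0, 53, 273]) cube([34, 995, 140]);
translate([1967, 53, 273]) cube([34, 995, 140]);
translate([82, 0, 413]) cube([87, 1101, 24]);
translate([198, 0, 413]) cube([87, 1101, 24]);
translate([314, 0, 413]) cube([87, 1101, 24]);
translate([430, 0, 413]) cube([87, 1101, 24]);
translate([546, 0, 413]) cube([87, 1101, 24]);
translate([662, 0, 413]) cube([87, 1101, 24]);
translate([778, 0, 413]) cube([87, 1101, 24]);
translate([894, 0, 413]) cube([87, 1101, 24]);
translate([1010, 0, 413]) cube([87, 1101, 24]);
translate([1126, 0, 413]) cube([87, 1101, 24]);
translate([1242, 0, 413]) cube([87, 1101, 24]);
translate([1358, 0, 413]) cube([87, 1101, 24]);
translate([1474, 0, 413]) cube([87, 1101, 24]);
translate([1590, 0, 413]) cube([87, 1101, 24]);
translate([1706, 0, 413]) cube([87, 1101, 24]);
translate([1822, 0, 413]) cube([87, 1101, 24]);


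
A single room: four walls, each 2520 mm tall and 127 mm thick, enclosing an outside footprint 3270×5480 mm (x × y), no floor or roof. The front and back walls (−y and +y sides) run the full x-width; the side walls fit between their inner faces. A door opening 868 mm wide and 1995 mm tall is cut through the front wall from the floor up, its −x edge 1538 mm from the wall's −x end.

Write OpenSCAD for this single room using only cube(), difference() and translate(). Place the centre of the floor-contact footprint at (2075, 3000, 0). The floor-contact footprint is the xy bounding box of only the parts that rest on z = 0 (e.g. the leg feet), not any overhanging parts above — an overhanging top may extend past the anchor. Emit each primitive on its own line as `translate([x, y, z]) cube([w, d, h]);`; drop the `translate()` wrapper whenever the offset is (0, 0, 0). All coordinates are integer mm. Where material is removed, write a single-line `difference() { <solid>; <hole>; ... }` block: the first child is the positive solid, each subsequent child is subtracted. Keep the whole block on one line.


difference() { translate([440, 260, 0]) cube([3270, 127, 2520]); translate([1978, 260, 0]) cube([868, 127, 1995]); }
translate([440, 5613, 0]) cube([3270, 127, 2520]);
translate([440, 387, 0]) cube([127, 5226, 2520]);
translate([3583, 387, 0]) cube([127, 5226, 2520]);


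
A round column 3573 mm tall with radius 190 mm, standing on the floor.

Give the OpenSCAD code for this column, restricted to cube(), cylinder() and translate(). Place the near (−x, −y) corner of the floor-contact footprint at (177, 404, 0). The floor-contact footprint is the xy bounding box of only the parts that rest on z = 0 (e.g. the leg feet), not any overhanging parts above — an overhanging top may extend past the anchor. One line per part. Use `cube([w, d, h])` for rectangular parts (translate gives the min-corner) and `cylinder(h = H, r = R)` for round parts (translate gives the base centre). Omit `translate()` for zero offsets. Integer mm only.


translate([367, 594, 0]) cylinder(h = 3573, r = 190);


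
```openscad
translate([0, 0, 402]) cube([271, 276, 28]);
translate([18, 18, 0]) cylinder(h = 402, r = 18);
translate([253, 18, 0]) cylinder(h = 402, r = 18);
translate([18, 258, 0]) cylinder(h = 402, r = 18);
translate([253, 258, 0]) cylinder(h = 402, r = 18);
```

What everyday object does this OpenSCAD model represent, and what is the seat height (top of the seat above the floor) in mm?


A stool. The seat height is 430 mm.

A 271×276×28 slab at z = 402 on four corner cylinders — a stool. The seat top is 402 + 28 = 430 mm.


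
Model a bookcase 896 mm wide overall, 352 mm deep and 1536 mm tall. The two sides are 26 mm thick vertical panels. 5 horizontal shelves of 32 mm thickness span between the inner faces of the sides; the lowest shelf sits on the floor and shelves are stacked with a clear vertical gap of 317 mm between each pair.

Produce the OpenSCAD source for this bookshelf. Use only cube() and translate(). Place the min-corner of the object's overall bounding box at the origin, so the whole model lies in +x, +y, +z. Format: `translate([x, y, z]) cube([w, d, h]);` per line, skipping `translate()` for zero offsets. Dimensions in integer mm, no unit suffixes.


cube([26, 352, 1536]);
translate([870, 0, 0]) cube([26, 352, 1536]);
translate([26, 0, 0]) cube([844, 352, 32]);
translate([26, 0, 349]) cube([844, 352, 32]);
translate([26, 0, 698]) cube([844, 352, 32]);
translate([26, 0, 1047]) cube([844, 352, 32]);
translate([26, 0, 1396]) cube([844, 352, 32]);


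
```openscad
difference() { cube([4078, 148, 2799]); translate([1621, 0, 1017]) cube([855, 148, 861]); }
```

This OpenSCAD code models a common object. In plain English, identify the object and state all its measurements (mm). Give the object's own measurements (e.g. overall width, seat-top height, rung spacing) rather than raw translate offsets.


A wall 4078 mm long (x), 148 mm thick (y), 2799 mm tall, with a rectangular window opening cut through it. The opening is 855 mm wide and 861 mm tall; its sill is at z = 1017 mm and its near (−x) edge is 1621 mm from the wall's −x end. The opening passes through the full wall thickness.


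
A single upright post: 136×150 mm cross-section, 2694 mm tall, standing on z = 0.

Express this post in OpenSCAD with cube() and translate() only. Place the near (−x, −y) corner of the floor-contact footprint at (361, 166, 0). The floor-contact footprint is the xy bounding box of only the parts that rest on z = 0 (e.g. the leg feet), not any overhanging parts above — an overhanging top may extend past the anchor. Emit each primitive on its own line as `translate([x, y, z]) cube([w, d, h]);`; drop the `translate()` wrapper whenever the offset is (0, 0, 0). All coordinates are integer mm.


translate([361, 166, 0]) cube([136, 150, 2694]);


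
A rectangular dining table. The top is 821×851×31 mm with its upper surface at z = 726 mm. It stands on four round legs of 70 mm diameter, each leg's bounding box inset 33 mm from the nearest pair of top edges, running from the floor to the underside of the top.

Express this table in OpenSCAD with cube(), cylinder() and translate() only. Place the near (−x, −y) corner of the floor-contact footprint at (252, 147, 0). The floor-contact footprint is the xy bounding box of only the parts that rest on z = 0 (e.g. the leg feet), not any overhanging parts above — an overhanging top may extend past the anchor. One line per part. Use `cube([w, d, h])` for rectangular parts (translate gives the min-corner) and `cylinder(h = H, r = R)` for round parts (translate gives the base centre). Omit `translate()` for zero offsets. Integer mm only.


// leg_h = 726 - 31 = 695
translate([219, 114, 695]) cube([821, 851, 31]);
translate([287, 182, 0]) cylinder(h = 695, r = 35);
translate([972, 182, 0]) cylinder(h = 695, r = 35);
translate([287, 897, 0]) cylinder(h = 695, r = 35);
translate([972, 897, 0]) cylinder(h = 695, r = 35);


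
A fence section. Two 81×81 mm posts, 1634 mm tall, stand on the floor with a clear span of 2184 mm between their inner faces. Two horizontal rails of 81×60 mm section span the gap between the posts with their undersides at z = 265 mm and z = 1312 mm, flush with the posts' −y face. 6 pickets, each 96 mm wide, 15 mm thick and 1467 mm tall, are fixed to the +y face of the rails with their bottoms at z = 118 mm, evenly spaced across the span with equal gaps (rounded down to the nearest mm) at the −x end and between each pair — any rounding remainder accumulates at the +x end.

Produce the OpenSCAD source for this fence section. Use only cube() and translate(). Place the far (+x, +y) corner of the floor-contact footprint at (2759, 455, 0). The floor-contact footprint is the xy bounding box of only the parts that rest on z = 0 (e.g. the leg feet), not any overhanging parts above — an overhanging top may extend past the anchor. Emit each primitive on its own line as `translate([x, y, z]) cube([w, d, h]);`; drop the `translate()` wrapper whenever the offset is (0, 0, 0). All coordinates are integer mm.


translate([413, 374, 0]) cube([81, 81, 1634]);
translate([2678, 374, 0]) cube([81, 81, 1634]);
translate([494, 374, 265]) cube([2184, 81, 60]);
translate([494, 374, 1312]) cube([2184, 81, 60]);
translate([723, 455, 118]) cube([96, 15, 1467]);
translate([1048, 455, 118]) cube([96, 15, 1467]);
translate([1373, 455, 118]) cube([96, 15, 1467]);
translate([1698, 455, 118]) cube([96, 15, 1467]);
translate([2023, 455, 118]) cube([96, 15, 1467]);
translate([2348, 455, 118]) cube([96, 15, 1467]);


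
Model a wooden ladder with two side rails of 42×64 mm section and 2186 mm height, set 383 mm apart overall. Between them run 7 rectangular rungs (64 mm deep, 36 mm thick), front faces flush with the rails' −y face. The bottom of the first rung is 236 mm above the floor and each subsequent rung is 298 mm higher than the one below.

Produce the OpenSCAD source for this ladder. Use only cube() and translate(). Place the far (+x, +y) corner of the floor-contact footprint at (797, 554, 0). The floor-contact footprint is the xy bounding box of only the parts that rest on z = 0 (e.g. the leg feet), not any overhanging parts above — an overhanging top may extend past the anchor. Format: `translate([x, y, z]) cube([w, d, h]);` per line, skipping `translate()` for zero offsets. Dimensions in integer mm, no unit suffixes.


translate([414, 490, 0]) cube([42, 64, 2186]);
translate([755, 490, 0]) cube([42, 64, 2186]);
translate([456, 490, 236]) cube([299, 64, 36]);
translate([456, 490, 534]) cube([299, 64, 36]);
translate([456, 490, 832]) cube([299, 64, 36]);
translate([456, 490, 1130]) cube([299, 64, 36]);
translate([456, 490, 1428]) cube([299, 64, 36]);
translate([456, 490, 1726]) cube([299, 64, 36]);
translate([456, 490, 2024]) cube([299, 64, 36]);
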